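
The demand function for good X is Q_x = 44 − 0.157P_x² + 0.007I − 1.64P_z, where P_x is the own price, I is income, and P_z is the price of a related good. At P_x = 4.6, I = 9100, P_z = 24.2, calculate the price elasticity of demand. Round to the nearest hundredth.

First evaluate Q_x: 44 − 0.157(4.6)² + 0.007(9100) − 1.64(24.2) = 44 − 3.3221 + 63.7 − 39.688 = 64.6899.
∂Q_x/∂P_x = −2·0.157·P_x = -1.4444, so E_p = -1.4444·(4.6/64.6899) ≈ -0.10.
|E_p| < 1: demand is inelastic.

-0.10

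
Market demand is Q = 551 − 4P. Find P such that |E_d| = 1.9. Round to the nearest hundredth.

Set −bP/(a − bP) = −1.9 ⇒ bP = 1.9(a − bP) ⇒ bP(1+1.9) = 1.9·a.
P = 1.9·551/(4·2.9) = 90.25.

90.25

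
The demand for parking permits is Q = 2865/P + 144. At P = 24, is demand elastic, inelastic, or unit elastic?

At P = 24, Q = 263.375.
dQ/dP = −2865/P² = −4.974.
Point elasticity E = (dQ/dP)·(P/Q) = -4.974 × 24/263.375 ≈ -0.453.
|E| ≈ 0.453 < 1, so demand is inelastic.

inelastic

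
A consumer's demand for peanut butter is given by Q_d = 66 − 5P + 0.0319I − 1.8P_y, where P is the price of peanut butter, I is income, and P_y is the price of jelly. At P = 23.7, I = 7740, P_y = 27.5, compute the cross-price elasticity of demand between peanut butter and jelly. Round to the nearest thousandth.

Evaluating quantity at (P, I, P_y) gives Q_d = 66 − 5(23.7) + 0.0319(7740) − 1.8(27.5) = 66 − 118.5 + 246.906 − 49.5 = 144.906.
∂Q_d/∂P_y = −1.8, so E_xy = -1.8·(27.5/144.906) ≈ -0.342.
E_xy < 0: the goods are complements.

-0.342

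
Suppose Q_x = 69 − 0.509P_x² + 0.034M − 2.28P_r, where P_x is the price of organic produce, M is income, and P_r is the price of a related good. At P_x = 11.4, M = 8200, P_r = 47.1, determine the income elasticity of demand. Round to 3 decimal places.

1.600

Evaluating quantity at (P_x, M, P_r) gives Q_x = 69 − 0.509(11.4)² + 0.034(8200) − 2.28(47.1) = 69 − 66.1496 + 278.8 − 107.388 = 174.2624.
∂Q_x/∂M = +0.034, so E_I = 0.034·(8200/174.2624) ≈ 1.600.
E_I > 1: normal good (luxury).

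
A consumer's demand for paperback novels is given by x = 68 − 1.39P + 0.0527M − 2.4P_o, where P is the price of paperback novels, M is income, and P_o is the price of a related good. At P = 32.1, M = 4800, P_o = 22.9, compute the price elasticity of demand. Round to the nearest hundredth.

Substituting, x = 68 − 1.39(32.1) + 0.0527(4800) − 2.4(22.9) = 68 − 44.619 + 252.96 − 54.96 = 221.381.
∂x/∂P = −1.39, so E_p = (−1.39)·(32.1/221.381) ≈ -0.20.
|E_p| < 1: demand is inelastic.

-0.20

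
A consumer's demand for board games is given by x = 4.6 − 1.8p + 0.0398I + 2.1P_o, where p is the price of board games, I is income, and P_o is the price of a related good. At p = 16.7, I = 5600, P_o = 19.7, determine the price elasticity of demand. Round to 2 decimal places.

At the given point, x = 4.6 − 1.8(16.7) + 0.0398(5600) + 2.1(19.7) = 4.6 − 30.06 + 222.88 + 41.37 = 238.79.
∂x/∂p = −1.8, so E_p = (−1.8)·(16.7/238.79) ≈ -0.13.
|E_p| < 1: demand is inelastic.

-0.13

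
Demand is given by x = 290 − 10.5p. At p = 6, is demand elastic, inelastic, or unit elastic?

At p = 6, x = 227.
dx/dp = −10.5.
Point elasticity E = (dx/dp)·(p/x) = -10.5 × 6/227 ≈ -0.278.
|E| ≈ 0.278 < 1, so demand is inelastic.

inelastic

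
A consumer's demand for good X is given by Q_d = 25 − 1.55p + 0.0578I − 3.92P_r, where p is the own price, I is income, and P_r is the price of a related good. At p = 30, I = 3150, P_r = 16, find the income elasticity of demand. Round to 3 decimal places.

1.861

First evaluate Q_d: 25 − 1.55(30) + 0.0578(3150) − 3.92(16) = 25 − 46.5 + 182.07 − 62.72 = 97.85.
∂Q_d/∂I = +0.0578, so E_I = 0.0578·(3150/97.85) ≈ 1.861.
E_I > 1: normal good (luxury).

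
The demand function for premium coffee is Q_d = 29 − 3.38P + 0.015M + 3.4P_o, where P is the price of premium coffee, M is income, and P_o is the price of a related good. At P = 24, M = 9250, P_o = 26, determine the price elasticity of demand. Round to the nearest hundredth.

-0.46

Q_d = 29 − 3.38(24) + 0.015(9250) + 3.4(26) = 29 − 81.12 + 138.75 + 88.4 = 175.03.
∂Q_d/∂P = −3.38, so E_p = (−3.38)·(24/175.03) ≈ -0.46.
|E_p| < 1: demand is inelastic.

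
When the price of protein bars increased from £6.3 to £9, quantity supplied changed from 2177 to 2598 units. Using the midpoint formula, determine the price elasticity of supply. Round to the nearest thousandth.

%ΔQ = (2598 − 2177)/[(2177 + 2598)/2] = 421/2387.5 ≈ 0.1763.
%Δp = (9 − 6.3)/[(6.3 + 9)/2] = 2.7/7.65 ≈ 0.3529.
Arc elasticity E = %ΔQ/%Δp ≈ 0.1763/0.3529 ≈ 0.500.
|E| < 1: supply is inelastic over this range.

0.500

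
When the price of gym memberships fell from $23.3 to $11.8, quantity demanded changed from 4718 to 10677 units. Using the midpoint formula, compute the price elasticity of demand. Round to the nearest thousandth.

-1.181

%ΔQ = (10677 − 4718)/[(4718 + 10677)/2] = 5959/7697.5 ≈ 0.7741.
%ΔP = (11.8 − 23.3)/[(23.3 + 11.8)/2] = -11.5/17.55 ≈ -0.6553.
Arc elasticity E = %ΔQ/%ΔP ≈ 0.7741/-0.6553 ≈ -1.181.
|E| > 1: demand is elastic over this range.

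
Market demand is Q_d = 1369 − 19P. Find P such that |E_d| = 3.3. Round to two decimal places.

55.30

Set −bP/(a − bP) = −3.3 ⇒ bP = 3.3(a − bP) ⇒ bP(1+3.3) = 3.3·a.
P = 3.3·1369/(19·4.3) ≈ 55.30.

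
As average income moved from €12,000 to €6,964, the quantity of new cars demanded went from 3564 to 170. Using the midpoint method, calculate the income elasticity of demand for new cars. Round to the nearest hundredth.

%ΔQ = (170 − 3564)/[(3564+170)/2] = -3394/1867 ≈ -1.8179.
%ΔI = (6,964 − 12,000)/[(12,000+6,964)/2] = -5036/9482 ≈ -0.5311.
E_I = %ΔQ/%ΔI ≈ 3.42.
E_I > 1: normal good (luxury).

3.42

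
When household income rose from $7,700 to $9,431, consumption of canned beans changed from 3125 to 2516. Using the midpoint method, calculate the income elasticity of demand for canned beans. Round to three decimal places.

-1.068

%ΔQ = (2516 − 3125)/[(3125+2516)/2] = -609/2820.5 ≈ -0.2159.
%ΔM = (9,431 − 7,700)/[(7,700+9,431)/2] = 1731/8565.5 ≈ 0.2021.
E_I = %ΔQ/%ΔM ≈ -1.068.
E_I < 0: inferior good.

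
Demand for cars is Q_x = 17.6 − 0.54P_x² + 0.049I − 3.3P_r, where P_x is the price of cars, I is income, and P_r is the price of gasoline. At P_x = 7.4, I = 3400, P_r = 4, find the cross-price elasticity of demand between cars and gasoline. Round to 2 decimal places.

-0.09

First evaluate Q_x: 17.6 − 0.54(7.4)² + 0.049(3400) − 3.3(4) = 17.6 − 29.5704 + 166.6 − 13.2 = 141.4296.
∂Q_x/∂P_r = −3.3, so E_xy = -3.3·(4/141.4296) ≈ -0.09.
E_xy < 0: the goods are complements.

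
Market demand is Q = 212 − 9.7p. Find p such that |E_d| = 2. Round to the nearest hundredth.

Set −bp/(a − bp) = −2 ⇒ bp = 2(a − bp) ⇒ bp(1+2) = 2·a.
p = 2·212/(9.7·3) ≈ 14.57.

14.57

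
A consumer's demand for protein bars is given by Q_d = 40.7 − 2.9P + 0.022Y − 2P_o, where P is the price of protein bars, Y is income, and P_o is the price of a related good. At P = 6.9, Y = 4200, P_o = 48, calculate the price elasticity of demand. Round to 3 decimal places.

Substituting, Q_d = 40.7 − 2.9(6.9) + 0.022(4200) − 2(48) = 40.7 − 20.01 + 92.4 − 96 = 17.09.
∂Q_d/∂P = −2.9, so E_p = (−2.9)·(6.9/17.09) ≈ -1.171.
|E_p| > 1: demand is elastic.

-1.171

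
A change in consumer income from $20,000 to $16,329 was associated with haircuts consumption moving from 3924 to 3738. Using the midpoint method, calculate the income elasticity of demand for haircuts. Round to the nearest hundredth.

0.24

%ΔQ = (3738 − 3924)/[(3924+3738)/2] = -186/3831 ≈ -0.0486.
%ΔY = (16,329 − 20,000)/[(20,000+16,329)/2] = -3671/18164.5 ≈ -0.2021.
E_I = %ΔQ/%ΔY ≈ 0.24.
E_I ∈ (0,1): normal good (necessity).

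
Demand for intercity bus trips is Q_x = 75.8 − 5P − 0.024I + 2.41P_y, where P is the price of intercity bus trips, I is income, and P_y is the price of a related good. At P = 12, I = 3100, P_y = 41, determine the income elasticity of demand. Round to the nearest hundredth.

Evaluating quantity at (P, I, P_y) gives Q_x = 75.8 − 5(12) − 0.024(3100) + 2.41(41) = 75.8 − 60 − 74.4 + 98.81 = 40.21.
∂Q_x/∂I = −0.024, so E_I = -0.024·(3100/40.21) ≈ -1.85.
E_I < 0: inferior good.

-1.85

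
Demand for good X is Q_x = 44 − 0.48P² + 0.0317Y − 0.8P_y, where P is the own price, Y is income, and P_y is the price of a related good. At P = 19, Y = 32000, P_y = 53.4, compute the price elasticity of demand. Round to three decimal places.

Q_x = 44 − 0.48(19)² + 0.0317(32000) − 0.8(53.4) = 44 − 173.28 + 1014.4 − 42.72 = 842.4.
∂Q_x/∂P = −2·0.48·P = -18.24, so E_p = -18.24·(19/842.4) ≈ -0.411.
|E_p| < 1: demand is inelastic.

-0.411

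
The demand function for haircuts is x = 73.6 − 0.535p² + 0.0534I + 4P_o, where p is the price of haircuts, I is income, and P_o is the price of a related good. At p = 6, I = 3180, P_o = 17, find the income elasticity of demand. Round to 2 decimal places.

Substituting, x = 73.6 − 0.535(6)² + 0.0534(3180) + 4(17) = 73.6 − 19.26 + 169.812 + 68 = 292.152.
∂x/∂I = +0.0534, so E_I = 0.0534·(3180/292.152) ≈ 0.58.
E_I ∈ (0,1): normal good (necessity).

0.58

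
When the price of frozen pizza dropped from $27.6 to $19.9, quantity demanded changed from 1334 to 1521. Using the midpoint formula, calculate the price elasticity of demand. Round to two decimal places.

-0.40

%Δq = (1521 − 1334)/[(1334 + 1521)/2] = 187/1427.5 ≈ 0.1310.
%ΔP = (19.9 − 27.6)/[(27.6 + 19.9)/2] = -7.7/23.75 ≈ -0.3242.
Arc elasticity E = %Δq/%ΔP ≈ 0.1310/-0.3242 ≈ -0.40.
|E| < 1: demand is inelastic over this range.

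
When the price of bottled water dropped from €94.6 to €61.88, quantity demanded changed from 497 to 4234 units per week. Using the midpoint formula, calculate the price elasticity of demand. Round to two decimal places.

%ΔQ = (4234 − 497)/[(497 + 4234)/2] = 3737/2365.5 ≈ 1.5798.
%Δp = (61.88 − 94.6)/[(94.6 + 61.88)/2] = -32.72/78.24 ≈ -0.4182.
Arc elasticity E = %ΔQ/%Δp ≈ 1.5798/-0.4182 ≈ -3.78.
|E| > 1: demand is elastic over this range.

-3.78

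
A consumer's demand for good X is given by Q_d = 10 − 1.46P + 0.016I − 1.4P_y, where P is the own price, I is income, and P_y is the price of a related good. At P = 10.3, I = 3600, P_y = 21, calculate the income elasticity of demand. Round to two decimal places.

2.49

At the given point, Q_d = 10 − 1.46(10.3) + 0.016(3600) − 1.4(21) = 10 − 15.038 + 57.6 − 29.4 = 23.162.
∂Q_d/∂I = +0.016, so E_I = 0.016·(3600/23.162) ≈ 2.49.
E_I > 1: normal good (luxury).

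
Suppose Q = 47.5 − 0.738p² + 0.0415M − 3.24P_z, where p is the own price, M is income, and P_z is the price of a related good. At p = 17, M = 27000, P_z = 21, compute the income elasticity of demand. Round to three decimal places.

Q = 47.5 − 0.738(17)² + 0.0415(27000) − 3.24(21) = 47.5 − 213.282 + 1120.5 − 68.04 = 886.678.
∂Q/∂M = +0.0415, so E_I = 0.0415·(27000/886.678) ≈ 1.264.
E_I > 1: normal good (luxury).

1.264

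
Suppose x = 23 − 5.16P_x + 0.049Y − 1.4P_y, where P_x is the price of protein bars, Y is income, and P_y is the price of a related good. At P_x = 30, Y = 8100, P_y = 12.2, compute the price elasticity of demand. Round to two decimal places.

Substituting, x = 23 − 5.16(30) + 0.049(8100) − 1.4(12.2) = 23 − 154.8 + 396.9 − 17.08 = 248.02.
∂x/∂P_x = −5.16, so E_p = (−5.16)·(30/248.02) ≈ -0.62.
|E_p| < 1: demand is inelastic.

-0.62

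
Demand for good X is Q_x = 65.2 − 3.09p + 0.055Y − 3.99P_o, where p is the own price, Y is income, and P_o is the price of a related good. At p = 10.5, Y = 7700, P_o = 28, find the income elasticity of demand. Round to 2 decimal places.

1.23

Q_x = 65.2 − 3.09(10.5) + 0.055(7700) − 3.99(28) = 65.2 − 32.445 + 423.5 − 111.72 = 344.535.
∂Q_x/∂Y = +0.055, so E_I = 0.055·(7700/344.535) ≈ 1.23.
E_I > 1: normal good (luxury).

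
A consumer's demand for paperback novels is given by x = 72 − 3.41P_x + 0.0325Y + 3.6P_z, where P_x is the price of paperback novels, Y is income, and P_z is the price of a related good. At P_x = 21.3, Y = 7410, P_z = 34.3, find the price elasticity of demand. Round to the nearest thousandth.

-0.200

Evaluating quantity at (P_x, Y, P_z) gives x = 72 − 3.41(21.3) + 0.0325(7410) + 3.6(34.3) = 72 − 72.633 + 240.825 + 123.48 = 363.672.
∂x/∂P_x = −3.41, so E_p = (−3.41)·(21.3/363.672) ≈ -0.200.
|E_p| < 1: demand is inelastic.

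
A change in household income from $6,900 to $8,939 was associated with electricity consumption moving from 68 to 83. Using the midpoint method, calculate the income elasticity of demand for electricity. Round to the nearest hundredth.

%ΔQ = (83 − 68)/[(68+83)/2] = 15/75.5 ≈ 0.1987.
%ΔI = (8,939 − 6,900)/[(6,900+8,939)/2] = 2039/7919.5 ≈ 0.2575.
E_I = %ΔQ/%ΔI ≈ 0.77.
E_I ∈ (0,1): normal good (necessity).

0.77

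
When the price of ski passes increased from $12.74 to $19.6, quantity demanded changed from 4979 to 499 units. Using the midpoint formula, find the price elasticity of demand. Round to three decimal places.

-3.855

%Δq = (499 − 4979)/[(4979 + 499)/2] = -4480/2739 ≈ -1.6356.
%Δp = (19.6 − 12.74)/[(12.74 + 19.6)/2] = 6.86/16.17 ≈ 0.4242.
Arc elasticity E = %Δq/%Δp ≈ -1.6356/0.4242 ≈ -3.855.
|E| > 1: demand is elastic over this range.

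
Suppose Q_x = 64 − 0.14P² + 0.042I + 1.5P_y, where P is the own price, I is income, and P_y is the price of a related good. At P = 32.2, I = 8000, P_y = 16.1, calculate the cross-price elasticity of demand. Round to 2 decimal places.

0.09

Substituting, Q_x = 64 − 0.14(32.2)² + 0.042(8000) + 1.5(16.1) = 64 − 145.1576 + 336 + 24.15 = 278.9924.
∂Q_x/∂P_y = +1.5, so E_xy = 1.5·(16.1/278.9924) ≈ 0.09.
E_xy > 0: the goods are substitutes.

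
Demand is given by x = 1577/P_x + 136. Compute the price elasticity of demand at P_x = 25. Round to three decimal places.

At P_x = 25, x = 199.08.
dx/dP_x = −1577/P_x² = −2.5232.
Point elasticity E = (dx/dP_x)·(P_x/x) = -2.5232 × 25/199.08 ≈ -0.317.
|E| < 1, so demand is inelastic at this price.

-0.317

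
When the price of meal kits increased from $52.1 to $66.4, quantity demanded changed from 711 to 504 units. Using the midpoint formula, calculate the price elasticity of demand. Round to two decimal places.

-1.41

%Δq = (504 − 711)/[(711 + 504)/2] = -207/607.5 ≈ -0.3407.
%ΔP = (66.4 − 52.1)/[(52.1 + 66.4)/2] = 14.3/59.25 ≈ 0.2414.
Arc elasticity E = %Δq/%ΔP ≈ -0.3407/0.2414 ≈ -1.41.
|E| > 1: demand is elastic over this range.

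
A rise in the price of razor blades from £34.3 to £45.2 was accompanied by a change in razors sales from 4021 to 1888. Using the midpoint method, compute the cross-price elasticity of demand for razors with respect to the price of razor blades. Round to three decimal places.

%ΔQ_x = (1888 − 4021)/[(4021+1888)/2] = -2133/2954.5 ≈ -0.7219.
%ΔP_y = (45.2 − 34.3)/[(34.3+45.2)/2] ≈ 0.2742.
E_xy = -0.7219/0.2742 ≈ -2.633.
E_xy < 0, so razors and razor blades are complements.

-2.633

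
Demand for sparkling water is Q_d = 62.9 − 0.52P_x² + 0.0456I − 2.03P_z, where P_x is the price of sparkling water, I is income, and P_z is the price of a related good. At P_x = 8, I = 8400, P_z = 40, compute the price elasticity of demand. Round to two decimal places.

First evaluate Q_d: 62.9 − 0.52(8)² + 0.0456(8400) − 2.03(40) = 62.9 − 33.28 + 383.04 − 81.2 = 331.46.
∂Q_d/∂P_x = −2·0.52·P_x = -8.32, so E_p = -8.32·(8/331.46) ≈ -0.20.
|E_p| < 1: demand is inelastic.

-0.20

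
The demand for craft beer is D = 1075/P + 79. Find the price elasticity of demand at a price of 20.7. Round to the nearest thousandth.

At P = 20.7, D = 130.9324.
dD/dP = −1075/P² = −2.5088.
Point elasticity E = (dD/dP)·(P/D) = -2.5088 × 20.7/130.9324 ≈ -0.397.
|E| < 1, so demand is inelastic at this price.

-0.397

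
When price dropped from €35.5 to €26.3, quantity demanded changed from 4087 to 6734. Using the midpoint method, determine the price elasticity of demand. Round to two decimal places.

%Δq = (6734 − 4087)/[(4087 + 6734)/2] = 2647/5410.5 ≈ 0.4892.
%Δp = (26.3 − 35.5)/[(35.5 + 26.3)/2] = -9.2/30.9 ≈ -0.2977.
Arc elasticity E = %Δq/%Δp ≈ 0.4892/-0.2977 ≈ -1.64.
|E| > 1: demand is elastic over this range.

-1.64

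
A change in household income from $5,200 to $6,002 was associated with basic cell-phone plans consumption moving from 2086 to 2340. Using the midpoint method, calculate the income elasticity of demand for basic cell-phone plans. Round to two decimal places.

%ΔQ = (2340 − 2086)/[(2086+2340)/2] = 254/2213 ≈ 0.1148.
%ΔI = (6,002 − 5,200)/[(5,200+6,002)/2] = 802/5601 ≈ 0.1432.
E_I = %ΔQ/%ΔI ≈ 0.80.
E_I ∈ (0,1): normal good (necessity).

0.80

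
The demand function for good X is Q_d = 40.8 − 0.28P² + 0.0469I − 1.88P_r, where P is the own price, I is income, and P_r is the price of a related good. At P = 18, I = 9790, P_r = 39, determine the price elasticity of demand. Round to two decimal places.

-0.54

First evaluate Q_d: 40.8 − 0.28(18)² + 0.0469(9790) − 1.88(39) = 40.8 − 90.72 + 459.151 − 73.32 = 335.911.
∂Q_d/∂P = −2·0.28·P = -10.08, so E_p = -10.08·(18/335.911) ≈ -0.54.
|E_p| < 1: demand is inelastic.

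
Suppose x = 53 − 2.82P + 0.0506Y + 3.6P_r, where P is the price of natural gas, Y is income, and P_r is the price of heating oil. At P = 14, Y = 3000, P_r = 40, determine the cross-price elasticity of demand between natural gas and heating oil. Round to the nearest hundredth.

x = 53 − 2.82(14) + 0.0506(3000) + 3.6(40) = 53 − 39.48 + 151.8 + 144 = 309.32.
∂x/∂P_r = +3.6, so E_xy = 3.6·(40/309.32) ≈ 0.47.
E_xy > 0: the goods are substitutes.

0.47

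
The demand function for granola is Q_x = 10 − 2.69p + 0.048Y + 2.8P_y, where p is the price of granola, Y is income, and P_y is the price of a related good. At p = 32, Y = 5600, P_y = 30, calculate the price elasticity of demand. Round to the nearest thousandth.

-0.311

At the given point, Q_x = 10 − 2.69(32) + 0.048(5600) + 2.8(30) = 10 − 86.08 + 268.8 + 84 = 276.72.
∂Q_x/∂p = −2.69, so E_p = (−2.69)·(32/276.72) ≈ -0.311.
|E_p| < 1: demand is inelastic.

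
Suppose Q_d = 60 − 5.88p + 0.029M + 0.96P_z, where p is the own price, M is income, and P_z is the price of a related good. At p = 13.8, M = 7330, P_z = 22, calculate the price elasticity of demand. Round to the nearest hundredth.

-0.38

Q_d = 60 − 5.88(13.8) + 0.029(7330) + 0.96(22) = 60 − 81.144 + 212.57 + 21.12 = 212.546.
∂Q_d/∂p = −5.88, so E_p = (−5.88)·(13.8/212.546) ≈ -0.38.
|E_p| < 1: demand is inelastic.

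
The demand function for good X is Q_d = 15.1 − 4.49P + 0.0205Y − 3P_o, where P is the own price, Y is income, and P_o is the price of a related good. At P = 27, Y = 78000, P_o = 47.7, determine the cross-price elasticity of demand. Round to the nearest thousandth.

Evaluating quantity at (P, Y, P_o) gives Q_d = 15.1 − 4.49(27) + 0.0205(78000) − 3(47.7) = 15.1 − 121.23 + 1599 − 143.1 = 1349.77.
∂Q_d/∂P_o = −3, so E_xy = -3·(47.7/1349.77) ≈ -0.106.
E_xy < 0: the goods are complements.

-0.106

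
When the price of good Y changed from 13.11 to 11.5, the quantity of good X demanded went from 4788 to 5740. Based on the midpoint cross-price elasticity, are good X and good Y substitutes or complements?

complements

%ΔQ_x = (5740 − 4788)/[(4788+5740)/2] = 952/5264 ≈ 0.1809.
%ΔP_y = (11.5 − 13.11)/[(13.11+11.5)/2] ≈ -0.1308.
E_xy = 0.1809/-0.1308 ≈ -1.382.
E_xy < 0, so the goods are complements.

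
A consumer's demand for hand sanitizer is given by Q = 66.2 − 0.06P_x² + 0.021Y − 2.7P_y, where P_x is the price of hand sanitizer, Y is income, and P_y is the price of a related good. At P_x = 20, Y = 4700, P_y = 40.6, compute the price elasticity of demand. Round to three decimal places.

Substituting, Q = 66.2 − 0.06(20)² + 0.021(4700) − 2.7(40.6) = 66.2 − 24 + 98.7 − 109.62 = 31.28.
∂Q/∂P_x = −2·0.06·P_x = -2.4, so E_p = -2.4·(20/31.28) ≈ -1.535.
|E_p| > 1: demand is elastic.

-1.535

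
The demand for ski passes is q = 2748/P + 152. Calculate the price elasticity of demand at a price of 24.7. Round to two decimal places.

At P = 24.7, q = 263.2551.
dq/dP = −2748/P² = −4.5043.
Point elasticity E = (dq/dP)·(P/q) = -4.5043 × 24.7/263.2551 ≈ -0.42.
|E| < 1, so demand is inelastic at this price.

-0.42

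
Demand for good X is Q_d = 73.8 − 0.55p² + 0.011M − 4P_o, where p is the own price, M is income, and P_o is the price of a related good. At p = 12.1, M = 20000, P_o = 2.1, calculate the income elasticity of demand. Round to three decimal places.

Substituting, Q_d = 73.8 − 0.55(12.1)² + 0.011(20000) − 4(2.1) = 73.8 − 80.5255 + 220 − 8.4 = 204.8745.
∂Q_d/∂M = +0.011, so E_I = 0.011·(20000/204.8745) ≈ 1.074.
E_I > 1: normal good (luxury).

1.074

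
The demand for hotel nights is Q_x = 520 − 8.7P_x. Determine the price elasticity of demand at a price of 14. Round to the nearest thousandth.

-0.306

At P_x = 14, Q_x = 398.2.
dQ_x/dP_x = −8.7.
Point elasticity E = (dQ_x/dP_x)·(P_x/Q_x) = -8.7 × 14/398.2 ≈ -0.306.
|E| < 1, so demand is inelastic at this price.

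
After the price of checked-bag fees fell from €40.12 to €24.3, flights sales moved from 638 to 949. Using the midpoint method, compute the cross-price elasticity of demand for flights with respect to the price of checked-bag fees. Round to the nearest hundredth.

-0.80

%ΔQ_x = (949 − 638)/[(638+949)/2] = 311/793.5 ≈ 0.3919.
%ΔP_y = (24.3 − 40.12)/[(40.12+24.3)/2] ≈ -0.4912.
E_xy = 0.3919/-0.4912 ≈ -0.80.
E_xy < 0, so flights and checked-bag fees are complements.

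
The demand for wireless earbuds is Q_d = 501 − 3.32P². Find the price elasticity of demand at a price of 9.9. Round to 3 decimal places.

At P = 9.9, Q_d = 175.6068.
dQ_d/dP = −2·3.32·P = −65.736.
Point elasticity E = (dQ_d/dP)·(P/Q_d) = -65.736 × 9.9/175.6068 ≈ -3.706.
|E| > 1, so demand is elastic at this price.

-3.706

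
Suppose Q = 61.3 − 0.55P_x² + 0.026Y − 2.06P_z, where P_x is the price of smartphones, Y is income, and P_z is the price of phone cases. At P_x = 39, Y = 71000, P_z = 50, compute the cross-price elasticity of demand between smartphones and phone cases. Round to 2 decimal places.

-0.11

First evaluate Q: 61.3 − 0.55(39)² + 0.026(71000) − 2.06(50) = 61.3 − 836.55 + 1846 − 103 = 967.75.
∂Q/∂P_z = −2.06, so E_xy = -2.06·(50/967.75) ≈ -0.11.
E_xy < 0: the goods are complements.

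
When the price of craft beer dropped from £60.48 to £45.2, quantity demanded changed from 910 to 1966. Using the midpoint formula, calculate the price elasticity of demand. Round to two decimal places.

-2.54

%Δq = (1966 − 910)/[(910 + 1966)/2] = 1056/1438 ≈ 0.7344.
%Δp = (45.2 − 60.48)/[(60.48 + 45.2)/2] = -15.28/52.84 ≈ -0.2892.
Arc elasticity E = %Δq/%Δp ≈ 0.7344/-0.2892 ≈ -2.54.
|E| > 1: demand is elastic over this range.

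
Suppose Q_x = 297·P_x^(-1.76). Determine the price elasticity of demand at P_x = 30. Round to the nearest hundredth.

-1.76

For a Cobb–Douglas (constant-elasticity) form Q_x = A·P_x^α·…, the elasticity with respect to P_x equals the exponent α at every point.
Here the exponent on P_x is -1.76, so the price elasticity of demand is -1.76.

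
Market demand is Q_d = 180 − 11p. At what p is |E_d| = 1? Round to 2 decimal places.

For linear demand Q_d = a − bp, E = −bp/(a − bp). |E| = 1 ⇒ bp = a − bp ⇒ p = a/(2b).
p = 180/(2·11) ≈ 8.18.

8.18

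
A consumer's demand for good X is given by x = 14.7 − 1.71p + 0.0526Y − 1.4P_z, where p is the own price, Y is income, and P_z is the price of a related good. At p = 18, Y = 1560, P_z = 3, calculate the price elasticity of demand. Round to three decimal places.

-0.498

Evaluating quantity at (p, Y, P_z) gives x = 14.7 − 1.71(18) + 0.0526(1560) − 1.4(3) = 14.7 − 30.78 + 82.056 − 4.2 = 61.776.
∂x/∂p = −1.71, so E_p = (−1.71)·(18/61.776) ≈ -0.498.
|E_p| < 1: demand is inelastic.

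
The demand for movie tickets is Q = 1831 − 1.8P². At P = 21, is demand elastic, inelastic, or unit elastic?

elastic

At P = 21, Q = 1037.2.
dQ/dP = −2·1.8·P = −75.6.
Point elasticity E = (dQ/dP)·(P/Q) = -75.6 × 21/1037.2 ≈ -1.531.
|E| ≈ 1.531 > 1, so demand is elastic.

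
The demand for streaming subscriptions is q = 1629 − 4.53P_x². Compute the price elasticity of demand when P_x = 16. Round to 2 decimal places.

-4.94

At P_x = 16, q = 469.32.
dq/dP_x = −2·4.53·P_x = −144.96.
Point elasticity E = (dq/dP_x)·(P_x/q) = -144.96 × 16/469.32 ≈ -4.94.
|E| > 1, so demand is elastic at this price.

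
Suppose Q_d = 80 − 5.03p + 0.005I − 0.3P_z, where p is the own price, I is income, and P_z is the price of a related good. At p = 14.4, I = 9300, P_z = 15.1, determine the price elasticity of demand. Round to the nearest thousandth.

First evaluate Q_d: 80 − 5.03(14.4) + 0.005(9300) − 0.3(15.1) = 80 − 72.432 + 46.5 − 4.53 = 49.538.
∂Q_d/∂p = −5.03, so E_p = (−5.03)·(14.4/49.538) ≈ -1.462.
|E_p| > 1: demand is elastic.

-1.462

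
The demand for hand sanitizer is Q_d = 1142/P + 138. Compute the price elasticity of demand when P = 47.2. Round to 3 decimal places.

-0.149

At P = 47.2, Q_d = 162.1949.
dQ_d/dP = −1142/P² = −0.5126.
Point elasticity E = (dQ_d/dP)·(P/Q_d) = -0.5126 × 47.2/162.1949 ≈ -0.149.
|E| < 1, so demand is inelastic at this price.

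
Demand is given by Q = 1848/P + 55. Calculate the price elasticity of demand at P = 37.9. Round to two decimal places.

-0.47

At P = 37.9, Q = 103.7599.
dQ/dP = −1848/P² = −1.2865.
Point elasticity E = (dQ/dP)·(P/Q) = -1.2865 × 37.9/103.7599 ≈ -0.47.
|E| < 1, so demand is inelastic at this price.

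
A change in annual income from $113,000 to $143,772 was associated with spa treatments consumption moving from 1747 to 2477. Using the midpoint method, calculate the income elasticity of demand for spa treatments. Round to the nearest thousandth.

%ΔQ = (2477 − 1747)/[(1747+2477)/2] = 730/2112 ≈ 0.3456.
%ΔI = (143,772 − 113,000)/[(113,000+143,772)/2] = 30772/128386 ≈ 0.2397.
E_I = %ΔQ/%ΔI ≈ 1.442.
E_I > 1: normal good (luxury).

1.442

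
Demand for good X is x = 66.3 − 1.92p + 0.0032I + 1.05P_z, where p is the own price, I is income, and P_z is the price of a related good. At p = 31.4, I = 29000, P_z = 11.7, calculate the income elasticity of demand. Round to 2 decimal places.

First evaluate x: 66.3 − 1.92(31.4) + 0.0032(29000) + 1.05(11.7) = 66.3 − 60.288 + 92.8 + 12.285 = 111.097.
∂x/∂I = +0.0032, so E_I = 0.0032·(29000/111.097) ≈ 0.84.
E_I ∈ (0,1): normal good (necessity).

0.84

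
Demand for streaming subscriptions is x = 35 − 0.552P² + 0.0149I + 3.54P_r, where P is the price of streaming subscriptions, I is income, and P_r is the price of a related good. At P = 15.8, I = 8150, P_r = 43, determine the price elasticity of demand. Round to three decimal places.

First evaluate x: 35 − 0.552(15.8)² + 0.0149(8150) + 3.54(43) = 35 − 137.8013 + 121.435 + 152.22 = 170.8537.
∂x/∂P = −2·0.552·P = -17.4432, so E_p = -17.4432·(15.8/170.8537) ≈ -1.613.
|E_p| > 1: demand is elastic.

-1.613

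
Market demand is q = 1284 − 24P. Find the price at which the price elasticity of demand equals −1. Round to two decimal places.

For linear demand q = a − bP, E = −bP/(a − bP). |E| = 1 ⇒ bP = a − bP ⇒ P = a/(2b).
P = 1284/(2·24) = 26.75.

26.75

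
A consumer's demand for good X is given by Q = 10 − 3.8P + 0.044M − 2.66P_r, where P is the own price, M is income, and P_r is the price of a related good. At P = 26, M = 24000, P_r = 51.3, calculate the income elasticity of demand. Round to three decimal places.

At the given point, Q = 10 − 3.8(26) + 0.044(24000) − 2.66(51.3) = 10 − 98.8 + 1056 − 136.458 = 830.742.
∂Q/∂M = +0.044, so E_I = 0.044·(24000/830.742) ≈ 1.271.
E_I > 1: normal good (luxury).

1.271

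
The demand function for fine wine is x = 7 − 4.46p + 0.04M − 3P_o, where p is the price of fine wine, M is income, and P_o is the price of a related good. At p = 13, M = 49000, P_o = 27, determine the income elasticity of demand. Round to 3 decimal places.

1.072

x = 7 − 4.46(13) + 0.04(49000) − 3(27) = 7 − 57.98 + 1960 − 81 = 1828.02.
∂x/∂M = +0.04, so E_I = 0.04·(49000/1828.02) ≈ 1.072.
E_I > 1: normal good (luxury).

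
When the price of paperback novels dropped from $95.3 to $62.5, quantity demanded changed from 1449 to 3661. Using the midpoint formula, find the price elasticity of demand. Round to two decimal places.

%ΔQ = (3661 − 1449)/[(1449 + 3661)/2] = 2212/2555 ≈ 0.8658.
%ΔP = (62.5 − 95.3)/[(95.3 + 62.5)/2] = -32.8/78.9 ≈ -0.4157.
Arc elasticity E = %ΔQ/%ΔP ≈ 0.8658/-0.4157 ≈ -2.08.
|E| > 1: demand is elastic over this range.

-2.08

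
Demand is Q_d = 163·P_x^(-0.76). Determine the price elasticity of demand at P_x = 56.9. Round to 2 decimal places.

-0.76

For a Cobb–Douglas (constant-elasticity) form Q_d = A·P_x^α·…, the elasticity with respect to P_x equals the exponent α at every point.
Here the exponent on P_x is -0.76, so the price elasticity of demand is -0.76.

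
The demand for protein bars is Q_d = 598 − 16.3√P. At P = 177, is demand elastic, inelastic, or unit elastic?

inelastic

At P = 177, Q_d = 381.1426.
dQ_d/dP = −16.3/(2√P) = −16.3/(2·13.3041).
Point elasticity E = (dQ_d/dP)·(P/Q_d) = -0.6126 × 177/381.1426 ≈ -0.284.
|E| ≈ 0.284 < 1, so demand is inelastic.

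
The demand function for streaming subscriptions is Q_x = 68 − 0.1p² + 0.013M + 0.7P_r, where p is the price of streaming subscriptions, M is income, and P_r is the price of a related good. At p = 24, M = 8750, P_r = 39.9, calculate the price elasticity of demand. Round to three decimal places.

Q_x = 68 − 0.1(24)² + 0.013(8750) + 0.7(39.9) = 68 − 57.6 + 113.75 + 27.93 = 152.08.
∂Q_x/∂p = −2·0.1·p = -4.8, so E_p = -4.8·(24/152.08) ≈ -0.757.
|E_p| < 1: demand is inelastic.

-0.757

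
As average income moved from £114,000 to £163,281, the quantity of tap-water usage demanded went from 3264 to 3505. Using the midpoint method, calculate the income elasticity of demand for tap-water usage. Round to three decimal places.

0.200

%ΔQ = (3505 − 3264)/[(3264+3505)/2] = 241/3384.5 ≈ 0.0712.
%ΔI = (163,281 − 114,000)/[(114,000+163,281)/2] = 49281/138640.5 ≈ 0.3555.
E_I = %ΔQ/%ΔI ≈ 0.200.
E_I ∈ (0,1): normal good (necessity).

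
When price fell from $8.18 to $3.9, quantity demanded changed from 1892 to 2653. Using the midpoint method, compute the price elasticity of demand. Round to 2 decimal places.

-0.47

%ΔQ = (2653 − 1892)/[(1892 + 2653)/2] = 761/2272.5 ≈ 0.3349.
%Δp = (3.9 − 8.18)/[(8.18 + 3.9)/2] = -4.28/6.04 ≈ -0.7086.
Arc elasticity E = %ΔQ/%Δp ≈ 0.3349/-0.7086 ≈ -0.47.
|E| < 1: demand is inelastic over this range.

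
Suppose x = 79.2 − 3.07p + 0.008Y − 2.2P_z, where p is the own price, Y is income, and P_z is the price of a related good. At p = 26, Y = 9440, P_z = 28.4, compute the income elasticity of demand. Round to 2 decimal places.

Evaluating quantity at (p, Y, P_z) gives x = 79.2 − 3.07(26) + 0.008(9440) − 2.2(28.4) = 79.2 − 79.82 + 75.52 − 62.48 = 12.42.
∂x/∂Y = +0.008, so E_I = 0.008·(9440/12.42) ≈ 6.08.
E_I > 1: normal good (luxury).

6.08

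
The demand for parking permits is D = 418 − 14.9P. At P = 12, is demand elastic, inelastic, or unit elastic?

At P = 12, D = 239.2.
dD/dP = −14.9.
Point elasticity E = (dD/dP)·(P/D) = -14.9 × 12/239.2 ≈ -0.747.
|E| ≈ 0.747 < 1, so demand is inelastic.

inelastic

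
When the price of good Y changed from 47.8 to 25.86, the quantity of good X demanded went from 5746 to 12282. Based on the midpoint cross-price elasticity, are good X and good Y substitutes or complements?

complements

%ΔQ_x = (12282 − 5746)/[(5746+12282)/2] = 6536/9014 ≈ 0.7251.
%ΔP_y = (25.86 − 47.8)/[(47.8+25.86)/2] ≈ -0.5957.
E_xy = 0.7251/-0.5957 ≈ -1.217.
E_xy < 0, so the goods are complements.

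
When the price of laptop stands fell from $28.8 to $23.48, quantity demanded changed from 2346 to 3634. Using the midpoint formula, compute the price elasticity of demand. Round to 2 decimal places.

%ΔQ = (3634 − 2346)/[(2346 + 3634)/2] = 1288/2990 ≈ 0.4308.
%Δp = (23.48 − 28.8)/[(28.8 + 23.48)/2] = -5.32/26.14 ≈ -0.2035.
Arc elasticity E = %ΔQ/%Δp ≈ 0.4308/-0.2035 ≈ -2.12.
|E| > 1: demand is elastic over this range.

-2.12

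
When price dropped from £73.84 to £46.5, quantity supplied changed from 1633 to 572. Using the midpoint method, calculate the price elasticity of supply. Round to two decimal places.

%Δq = (572 − 1633)/[(1633 + 572)/2] = -1061/1102.5 ≈ -0.9624.
%ΔP = (46.5 − 73.84)/[(73.84 + 46.5)/2] = -27.34/60.17 ≈ -0.4544.
Arc elasticity E = %Δq/%ΔP ≈ -0.9624/-0.4544 ≈ 2.12.
|E| > 1: supply is elastic over this range.

2.12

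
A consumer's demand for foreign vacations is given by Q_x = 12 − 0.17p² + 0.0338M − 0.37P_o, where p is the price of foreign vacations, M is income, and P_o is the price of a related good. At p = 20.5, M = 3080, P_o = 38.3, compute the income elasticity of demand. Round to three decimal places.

3.414

Substituting, Q_x = 12 − 0.17(20.5)² + 0.0338(3080) − 0.37(38.3) = 12 − 71.4425 + 104.104 − 14.171 = 30.4905.
∂Q_x/∂M = +0.0338, so E_I = 0.0338·(3080/30.4905) ≈ 3.414.
E_I > 1: normal good (luxury).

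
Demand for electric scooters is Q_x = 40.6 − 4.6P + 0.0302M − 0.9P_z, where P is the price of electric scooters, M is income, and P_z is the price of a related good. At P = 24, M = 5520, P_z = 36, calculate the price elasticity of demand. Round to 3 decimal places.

-1.712

Substituting, Q_x = 40.6 − 4.6(24) + 0.0302(5520) − 0.9(36) = 40.6 − 110.4 + 166.704 − 32.4 = 64.504.
∂Q_x/∂P = −4.6, so E_p = (−4.6)·(24/64.504) ≈ -1.712.
|E_p| > 1: demand is elastic.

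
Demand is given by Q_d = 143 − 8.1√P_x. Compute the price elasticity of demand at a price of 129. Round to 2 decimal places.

-0.90

At P_x = 129, Q_d = 51.0017.
dQ_d/dP_x = −8.1/(2√P_x) = −8.1/(2·11.3578).
Point elasticity E = (dQ_d/dP_x)·(P_x/Q_d) = -0.3566 × 129/51.0017 ≈ -0.90.
|E| < 1, so demand is inelastic at this price.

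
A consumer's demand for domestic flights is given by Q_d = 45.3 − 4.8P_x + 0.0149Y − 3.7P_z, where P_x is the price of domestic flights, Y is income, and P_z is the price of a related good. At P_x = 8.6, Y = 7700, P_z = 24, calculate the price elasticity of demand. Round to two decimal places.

-1.38

Q_d = 45.3 − 4.8(8.6) + 0.0149(7700) − 3.7(24) = 45.3 − 41.28 + 114.73 − 88.8 = 29.95.
∂Q_d/∂P_x = −4.8, so E_p = (−4.8)·(8.6/29.95) ≈ -1.38.
|E_p| > 1: demand is elastic.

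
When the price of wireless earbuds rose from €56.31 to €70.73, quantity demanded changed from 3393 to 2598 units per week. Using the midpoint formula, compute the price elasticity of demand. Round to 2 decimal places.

-1.17

%ΔQ = (2598 − 3393)/[(3393 + 2598)/2] = -795/2995.5 ≈ -0.2654.
%Δp = (70.73 − 56.31)/[(56.31 + 70.73)/2] = 14.42/63.52 ≈ 0.2270.
Arc elasticity E = %ΔQ/%Δp ≈ -0.2654/0.2270 ≈ -1.17.
|E| > 1: demand is elastic over this range.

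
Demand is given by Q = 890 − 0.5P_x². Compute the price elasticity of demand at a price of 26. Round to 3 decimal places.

-1.225

At P_x = 26, Q = 552.
dQ/dP_x = −2·0.5·P_x = −26.
Point elasticity E = (dQ/dP_x)·(P_x/Q) = -26 × 26/552 ≈ -1.225.
|E| > 1, so demand is elastic at this price.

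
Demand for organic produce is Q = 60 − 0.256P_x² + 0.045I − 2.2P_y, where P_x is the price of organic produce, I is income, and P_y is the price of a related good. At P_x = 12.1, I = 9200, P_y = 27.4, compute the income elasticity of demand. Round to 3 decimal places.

First evaluate Q: 60 − 0.256(12.1)² + 0.045(9200) − 2.2(27.4) = 60 − 37.481 + 414 − 60.28 = 376.239.
∂Q/∂I = +0.045, so E_I = 0.045·(9200/376.239) ≈ 1.100.
E_I > 1: normal good (luxury).

1.100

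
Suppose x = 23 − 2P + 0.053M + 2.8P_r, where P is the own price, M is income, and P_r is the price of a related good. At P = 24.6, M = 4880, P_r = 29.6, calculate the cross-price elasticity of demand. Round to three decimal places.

First evaluate x: 23 − 2(24.6) + 0.053(4880) + 2.8(29.6) = 23 − 49.2 + 258.64 + 82.88 = 315.32.
∂x/∂P_r = +2.8, so E_xy = 2.8·(29.6/315.32) ≈ 0.263.
E_xy > 0: the goods are substitutes.

0.263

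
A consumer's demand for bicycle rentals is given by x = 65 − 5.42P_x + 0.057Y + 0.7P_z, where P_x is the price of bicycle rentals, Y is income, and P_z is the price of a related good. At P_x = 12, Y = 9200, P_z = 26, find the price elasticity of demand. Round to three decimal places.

x = 65 − 5.42(12) + 0.057(9200) + 0.7(26) = 65 − 65.04 + 524.4 + 18.2 = 542.56.
∂x/∂P_x = −5.42, so E_p = (−5.42)·(12/542.56) ≈ -0.120.
|E_p| < 1: demand is inelastic.

-0.120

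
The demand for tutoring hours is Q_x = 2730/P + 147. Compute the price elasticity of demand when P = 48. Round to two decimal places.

At P = 48, Q_x = 203.875.
dQ_x/dP = −2730/P² = −1.1849.
Point elasticity E = (dQ_x/dP)·(P/Q_x) = -1.1849 × 48/203.875 ≈ -0.28.
|E| < 1, so demand is inelastic at this price.

-0.28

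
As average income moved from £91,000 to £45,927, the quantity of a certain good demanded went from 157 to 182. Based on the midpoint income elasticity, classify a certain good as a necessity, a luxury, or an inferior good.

inferior

%ΔQ = (182 − 157)/[(157+182)/2] = 25/169.5 ≈ 0.1475.
%ΔM = (45,927 − 91,000)/[(91,000+45,927)/2] = -45073/68463.5 ≈ -0.6584.
E_I = %ΔQ/%ΔM ≈ -0.224.
E_I < 0: inferior good.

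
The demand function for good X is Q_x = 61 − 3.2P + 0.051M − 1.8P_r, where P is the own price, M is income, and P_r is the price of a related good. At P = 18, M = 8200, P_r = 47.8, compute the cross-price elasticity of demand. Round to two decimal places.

First evaluate Q_x: 61 − 3.2(18) + 0.051(8200) − 1.8(47.8) = 61 − 57.6 + 418.2 − 86.04 = 335.56.
∂Q_x/∂P_r = −1.8, so E_xy = -1.8·(47.8/335.56) ≈ -0.26.
E_xy < 0: the goods are complements.

-0.26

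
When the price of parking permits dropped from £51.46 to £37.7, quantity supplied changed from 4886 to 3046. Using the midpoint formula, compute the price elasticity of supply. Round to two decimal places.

1.50

%ΔQ = (3046 − 4886)/[(4886 + 3046)/2] = -1840/3966 ≈ -0.4639.
%ΔP = (37.7 − 51.46)/[(51.46 + 37.7)/2] = -13.76/44.58 ≈ -0.3087.
Arc elasticity E = %ΔQ/%ΔP ≈ -0.4639/-0.3087 ≈ 1.50.
|E| > 1: supply is elastic over this range.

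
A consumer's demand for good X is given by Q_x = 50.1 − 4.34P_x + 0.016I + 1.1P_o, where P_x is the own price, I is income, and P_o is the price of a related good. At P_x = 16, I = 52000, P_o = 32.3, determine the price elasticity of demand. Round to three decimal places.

-0.082

Substituting, Q_x = 50.1 − 4.34(16) + 0.016(52000) + 1.1(32.3) = 50.1 − 69.44 + 832 + 35.53 = 848.19.
∂Q_x/∂P_x = −4.34, so E_p = (−4.34)·(16/848.19) ≈ -0.082.
|E_p| < 1: demand is inelastic.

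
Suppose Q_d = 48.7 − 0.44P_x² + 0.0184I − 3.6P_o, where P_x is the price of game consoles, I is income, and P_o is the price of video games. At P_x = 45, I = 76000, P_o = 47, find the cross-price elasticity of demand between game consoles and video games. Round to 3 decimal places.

-0.437

Substituting, Q_d = 48.7 − 0.44(45)² + 0.0184(76000) − 3.6(47) = 48.7 − 891 + 1398.4 − 169.2 = 386.9.
∂Q_d/∂P_o = −3.6, so E_xy = -3.6·(47/386.9) ≈ -0.437.
E_xy < 0: the goods are complements.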